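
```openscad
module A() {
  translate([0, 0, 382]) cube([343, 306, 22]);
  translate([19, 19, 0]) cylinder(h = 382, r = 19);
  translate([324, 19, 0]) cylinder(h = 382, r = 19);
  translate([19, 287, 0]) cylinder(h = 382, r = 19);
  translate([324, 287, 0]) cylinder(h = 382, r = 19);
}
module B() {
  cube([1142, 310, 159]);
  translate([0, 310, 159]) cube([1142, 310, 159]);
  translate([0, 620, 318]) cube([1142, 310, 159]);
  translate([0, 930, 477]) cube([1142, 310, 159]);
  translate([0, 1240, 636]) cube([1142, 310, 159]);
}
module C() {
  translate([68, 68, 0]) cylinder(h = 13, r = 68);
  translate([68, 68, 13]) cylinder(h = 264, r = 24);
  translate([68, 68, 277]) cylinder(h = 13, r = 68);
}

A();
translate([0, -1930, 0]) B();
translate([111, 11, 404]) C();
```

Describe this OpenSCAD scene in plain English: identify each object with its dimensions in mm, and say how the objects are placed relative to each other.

A is a four-legged stool. The seat is 343×306 mm, 22 mm thick, top at z = 404 mm. It stands on four round legs, each 38 mm in diameter, from z = 0 to the seat underside, each leg's axis is inset half a diameter from the nearest pair of seat edges (so the leg's bounding box is flush with the corner).

B is a straight staircase of 5 solid steps. Each step is 1142 mm wide (x), 310 mm deep (y, the going) and 159 mm tall (the rise). The first step rests on the floor; each subsequent step sits one going further in +y and one rise higher in +z, directly behind and above the previous step with no overlap.

C is a spool: two coaxial disc flanges of radius 68 mm and thickness 13 mm, joined by a core cylinder of radius 24 mm and height 264 mm. The lower flange rests on z = 0 and the three cylinders share a vertical axis.

The staircase is on the floor beside the stool on its −y side. The spool is on top of the stool.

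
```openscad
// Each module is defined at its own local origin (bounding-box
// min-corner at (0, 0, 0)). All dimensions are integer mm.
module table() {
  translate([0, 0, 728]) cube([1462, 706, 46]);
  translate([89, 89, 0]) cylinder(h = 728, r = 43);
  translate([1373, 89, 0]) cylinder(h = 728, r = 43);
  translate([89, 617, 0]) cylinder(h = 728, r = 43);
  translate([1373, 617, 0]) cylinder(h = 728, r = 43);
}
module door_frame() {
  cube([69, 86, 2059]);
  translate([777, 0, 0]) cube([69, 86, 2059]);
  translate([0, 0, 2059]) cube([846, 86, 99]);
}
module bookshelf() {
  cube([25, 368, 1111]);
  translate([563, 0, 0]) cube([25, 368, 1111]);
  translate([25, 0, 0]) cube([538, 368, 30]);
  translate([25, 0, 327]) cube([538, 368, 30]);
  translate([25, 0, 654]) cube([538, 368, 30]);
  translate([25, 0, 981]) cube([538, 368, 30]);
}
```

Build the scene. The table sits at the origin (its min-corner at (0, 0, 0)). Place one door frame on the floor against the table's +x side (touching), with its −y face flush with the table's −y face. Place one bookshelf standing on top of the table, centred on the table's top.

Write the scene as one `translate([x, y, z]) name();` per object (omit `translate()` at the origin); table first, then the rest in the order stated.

table();
translate([1462, 0, 0]) door_frame();
translate([437, 169, 774]) bookshelf();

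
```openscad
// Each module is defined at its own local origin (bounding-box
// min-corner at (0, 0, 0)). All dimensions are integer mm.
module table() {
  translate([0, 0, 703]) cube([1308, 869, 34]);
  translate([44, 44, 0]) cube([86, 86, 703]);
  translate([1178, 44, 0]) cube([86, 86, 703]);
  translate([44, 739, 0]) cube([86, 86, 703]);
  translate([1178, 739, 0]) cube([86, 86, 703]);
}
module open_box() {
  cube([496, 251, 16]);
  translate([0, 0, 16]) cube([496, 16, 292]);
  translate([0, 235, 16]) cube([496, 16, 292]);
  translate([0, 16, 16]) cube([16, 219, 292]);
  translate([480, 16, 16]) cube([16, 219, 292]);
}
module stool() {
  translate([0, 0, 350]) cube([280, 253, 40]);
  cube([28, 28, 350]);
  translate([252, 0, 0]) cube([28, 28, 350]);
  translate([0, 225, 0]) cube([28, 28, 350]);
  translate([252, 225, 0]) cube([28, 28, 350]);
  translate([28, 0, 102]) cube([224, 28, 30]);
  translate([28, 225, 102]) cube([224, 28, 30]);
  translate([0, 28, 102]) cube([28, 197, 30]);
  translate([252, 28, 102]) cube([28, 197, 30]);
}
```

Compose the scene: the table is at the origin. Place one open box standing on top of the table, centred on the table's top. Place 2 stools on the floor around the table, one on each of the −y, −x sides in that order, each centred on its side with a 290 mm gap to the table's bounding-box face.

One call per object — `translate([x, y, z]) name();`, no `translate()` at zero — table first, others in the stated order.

table();
translate([406, 309, 737]) open_box();
translate([514, -543, 0]) stool();
translate([-570, 308, 0]) stool();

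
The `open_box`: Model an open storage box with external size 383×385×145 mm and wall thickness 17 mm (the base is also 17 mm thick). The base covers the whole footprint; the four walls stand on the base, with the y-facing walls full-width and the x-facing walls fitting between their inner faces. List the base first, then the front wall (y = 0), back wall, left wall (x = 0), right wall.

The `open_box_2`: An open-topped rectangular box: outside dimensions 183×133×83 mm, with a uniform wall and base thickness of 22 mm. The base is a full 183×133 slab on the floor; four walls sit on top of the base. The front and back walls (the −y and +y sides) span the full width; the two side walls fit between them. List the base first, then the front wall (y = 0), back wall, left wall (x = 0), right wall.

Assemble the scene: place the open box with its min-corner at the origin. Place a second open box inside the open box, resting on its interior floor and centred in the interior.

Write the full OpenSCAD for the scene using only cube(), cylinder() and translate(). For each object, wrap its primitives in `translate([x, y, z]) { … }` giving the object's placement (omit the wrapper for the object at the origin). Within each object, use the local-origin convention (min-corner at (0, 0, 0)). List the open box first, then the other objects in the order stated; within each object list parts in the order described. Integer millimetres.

cube([383, 385, 17]);
translate([0, 0, 17]) cube([383, 17, 128]);
translate([0, 368, 17]) cube([383, 17, 128]);
translate([0, 17, 17]) cube([17, 351, 128]);
translate([366, 17, 17]) cube([17, 351, 128]);
translate([100, 126, 17]) {
  cube([183, 133, 22]);
  translate([0, 0, 22]) cube([183, 22, 61]);
  translate([0, 111, 22]) cube([183, 22, 61]);
  translate([0, 22, 22]) cube([22, 89, 61]);
  translate([161, 22, 22]) cube([22, 89, 61]);
}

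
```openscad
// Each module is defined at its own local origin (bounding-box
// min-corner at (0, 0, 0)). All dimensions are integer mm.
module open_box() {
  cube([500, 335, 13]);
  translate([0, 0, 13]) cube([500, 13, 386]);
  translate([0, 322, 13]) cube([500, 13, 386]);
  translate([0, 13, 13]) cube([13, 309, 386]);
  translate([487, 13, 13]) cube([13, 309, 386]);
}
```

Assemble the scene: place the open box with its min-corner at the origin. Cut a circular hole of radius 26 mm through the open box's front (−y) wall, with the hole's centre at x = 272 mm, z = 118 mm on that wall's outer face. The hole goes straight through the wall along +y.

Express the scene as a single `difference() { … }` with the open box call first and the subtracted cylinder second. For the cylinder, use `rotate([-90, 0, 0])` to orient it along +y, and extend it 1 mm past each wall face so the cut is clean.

difference() {
  open_box();
  translate([272, -1, 118]) rotate([-90, 0, 0]) cylinder(h = 15, r = 26);
}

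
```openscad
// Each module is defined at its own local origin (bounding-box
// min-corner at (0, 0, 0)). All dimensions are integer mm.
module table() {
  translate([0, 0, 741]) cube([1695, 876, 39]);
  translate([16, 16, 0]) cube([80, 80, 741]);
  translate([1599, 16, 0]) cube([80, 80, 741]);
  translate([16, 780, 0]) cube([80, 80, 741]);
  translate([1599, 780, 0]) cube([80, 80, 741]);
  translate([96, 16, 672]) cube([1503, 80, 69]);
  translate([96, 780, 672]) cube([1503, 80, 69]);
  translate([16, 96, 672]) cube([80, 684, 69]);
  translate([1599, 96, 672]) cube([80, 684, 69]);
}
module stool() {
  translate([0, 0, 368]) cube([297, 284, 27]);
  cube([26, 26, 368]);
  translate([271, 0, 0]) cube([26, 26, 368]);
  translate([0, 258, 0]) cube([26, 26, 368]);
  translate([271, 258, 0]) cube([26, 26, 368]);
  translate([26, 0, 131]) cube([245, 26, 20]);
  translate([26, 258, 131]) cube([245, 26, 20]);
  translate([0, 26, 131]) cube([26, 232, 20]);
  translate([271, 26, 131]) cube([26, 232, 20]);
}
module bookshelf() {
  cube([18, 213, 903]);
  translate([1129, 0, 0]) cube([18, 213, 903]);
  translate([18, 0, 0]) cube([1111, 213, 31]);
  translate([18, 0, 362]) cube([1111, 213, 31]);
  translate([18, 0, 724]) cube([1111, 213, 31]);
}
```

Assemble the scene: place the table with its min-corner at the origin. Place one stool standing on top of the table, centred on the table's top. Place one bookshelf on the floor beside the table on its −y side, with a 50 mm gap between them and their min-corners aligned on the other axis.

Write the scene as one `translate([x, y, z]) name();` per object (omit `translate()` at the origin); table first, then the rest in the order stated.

table();
translate([699, 296, 780]) stool();
translate([0, -263, 0]) bookshelf();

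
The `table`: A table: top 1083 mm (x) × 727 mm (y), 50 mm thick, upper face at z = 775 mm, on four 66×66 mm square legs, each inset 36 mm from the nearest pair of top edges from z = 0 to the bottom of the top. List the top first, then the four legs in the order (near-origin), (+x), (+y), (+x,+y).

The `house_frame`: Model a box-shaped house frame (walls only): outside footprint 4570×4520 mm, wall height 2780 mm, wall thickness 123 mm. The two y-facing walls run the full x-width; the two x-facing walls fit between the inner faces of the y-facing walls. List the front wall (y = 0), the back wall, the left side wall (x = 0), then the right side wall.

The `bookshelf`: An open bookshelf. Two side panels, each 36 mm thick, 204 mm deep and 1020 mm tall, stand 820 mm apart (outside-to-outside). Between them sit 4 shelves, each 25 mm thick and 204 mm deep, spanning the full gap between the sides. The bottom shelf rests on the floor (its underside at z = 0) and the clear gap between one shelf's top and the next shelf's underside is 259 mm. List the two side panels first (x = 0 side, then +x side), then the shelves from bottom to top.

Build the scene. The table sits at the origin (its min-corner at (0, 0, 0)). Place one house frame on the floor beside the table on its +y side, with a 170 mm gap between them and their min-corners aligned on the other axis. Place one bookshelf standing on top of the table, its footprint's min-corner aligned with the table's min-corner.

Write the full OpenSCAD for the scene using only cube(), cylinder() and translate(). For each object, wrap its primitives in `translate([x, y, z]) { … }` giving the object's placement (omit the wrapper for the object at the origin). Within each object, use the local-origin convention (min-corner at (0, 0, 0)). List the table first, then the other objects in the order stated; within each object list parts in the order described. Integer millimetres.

translate([0, 0, 725]) cube([1083, 727, 50]);
translate([36, 36, 0]) cube([66, 66, 725]);
translate([981, 36, 0]) cube([66, 66, 725]);
translate([36, 625, 0]) cube([66, 66, 725]);
translate([981, 625, 0]) cube([66, 66, 725]);
translate([0, 897, 0]) {
  cube([4570, 123, 2780]);
  translate([0, 4397, 0]) cube([4570, 123, 2780]);
  translate([0, 123, 0]) cube([123, 4274, 2780]);
  translate([4447, 123, 0]) cube([123, 4274, 2780]);
}
translate([0, 0, 775]) {
  cube([36, 204, 1020]);
  translate([784, 0, 0]) cube([36, 204, 1020]);
  translate([36, 0, 0]) cube([748, 204, 25]);
  translate([36, 0, 284]) cube([748, 204, 25]);
  translate([36, 0, 568]) cube([748, 204, 25]);
  translate([36, 0, 852]) cube([748, 204, 25]);
}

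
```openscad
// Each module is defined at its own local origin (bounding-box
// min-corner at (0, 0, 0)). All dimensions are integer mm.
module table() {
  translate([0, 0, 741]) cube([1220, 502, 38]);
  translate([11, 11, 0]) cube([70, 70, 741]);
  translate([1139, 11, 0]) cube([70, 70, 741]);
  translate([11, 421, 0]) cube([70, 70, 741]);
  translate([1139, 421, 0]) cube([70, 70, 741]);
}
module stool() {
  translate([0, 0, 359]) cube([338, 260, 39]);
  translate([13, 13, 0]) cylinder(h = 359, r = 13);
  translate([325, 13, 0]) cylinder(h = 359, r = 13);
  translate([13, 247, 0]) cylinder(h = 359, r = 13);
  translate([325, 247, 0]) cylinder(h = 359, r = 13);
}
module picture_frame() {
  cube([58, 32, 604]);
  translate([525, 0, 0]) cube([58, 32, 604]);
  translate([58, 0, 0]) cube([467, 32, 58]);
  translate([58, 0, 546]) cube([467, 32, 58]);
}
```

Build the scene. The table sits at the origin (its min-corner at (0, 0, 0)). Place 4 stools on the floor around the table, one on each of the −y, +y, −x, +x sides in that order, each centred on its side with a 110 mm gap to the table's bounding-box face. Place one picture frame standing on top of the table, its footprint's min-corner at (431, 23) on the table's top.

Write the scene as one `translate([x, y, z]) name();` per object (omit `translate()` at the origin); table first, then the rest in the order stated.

table();
translate([441, -370, 0]) stool();
translate([441, 612, 0]) stool();
translate([-448, 121, 0]) stool();
translate([1330, 121, 0]) stool();
translate([431, 23, 779]) picture_frame();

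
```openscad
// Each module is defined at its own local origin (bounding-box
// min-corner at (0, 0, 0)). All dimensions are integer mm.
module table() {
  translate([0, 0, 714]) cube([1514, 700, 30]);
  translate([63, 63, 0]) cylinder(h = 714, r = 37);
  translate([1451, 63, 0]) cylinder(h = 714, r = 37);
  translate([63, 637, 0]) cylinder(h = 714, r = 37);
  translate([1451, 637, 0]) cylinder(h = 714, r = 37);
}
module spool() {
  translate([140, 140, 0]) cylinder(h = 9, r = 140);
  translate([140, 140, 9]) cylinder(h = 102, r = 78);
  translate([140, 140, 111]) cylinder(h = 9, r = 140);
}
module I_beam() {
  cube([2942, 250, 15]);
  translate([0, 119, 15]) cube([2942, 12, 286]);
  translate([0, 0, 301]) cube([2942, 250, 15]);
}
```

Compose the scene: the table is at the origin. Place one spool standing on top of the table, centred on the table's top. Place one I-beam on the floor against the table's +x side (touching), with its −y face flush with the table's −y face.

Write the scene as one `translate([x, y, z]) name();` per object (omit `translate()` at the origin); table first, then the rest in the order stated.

table();
translate([617, 210, 744]) spool();
translate([1514, 0, 0]) I_beam();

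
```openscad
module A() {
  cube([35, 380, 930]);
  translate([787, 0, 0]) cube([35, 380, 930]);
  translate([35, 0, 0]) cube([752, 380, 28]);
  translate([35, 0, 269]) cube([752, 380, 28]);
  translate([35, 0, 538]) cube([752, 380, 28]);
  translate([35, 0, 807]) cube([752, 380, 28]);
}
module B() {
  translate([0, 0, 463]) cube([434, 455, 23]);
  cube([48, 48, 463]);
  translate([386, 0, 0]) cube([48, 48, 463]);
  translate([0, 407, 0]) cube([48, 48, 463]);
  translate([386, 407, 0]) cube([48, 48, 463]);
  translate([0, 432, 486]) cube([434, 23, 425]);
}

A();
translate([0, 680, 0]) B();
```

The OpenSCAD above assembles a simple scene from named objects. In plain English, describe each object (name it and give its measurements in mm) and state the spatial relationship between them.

A is an open bookshelf. Two side panels, each 35 mm thick, 380 mm deep and 930 mm tall, stand 822 mm apart (outside-to-outside). Between them sit 4 shelves, each 28 mm thick and 380 mm deep, spanning the full gap between the sides. The bottom shelf rests on the floor (its underside at z = 0) and the clear gap between one shelf's top and the next shelf's underside is 241 mm.

B is a chair: 434×455 mm seat, 23 mm thick, top at z = 486 mm, on four 48 mm square corner legs flush with the seat edges. A 23 mm thick backrest slab spans the full seat width, extending 425 mm above the seat top, its back face flush with the seat's +y edge.

The chair is on the floor beside the bookshelf on its +y side.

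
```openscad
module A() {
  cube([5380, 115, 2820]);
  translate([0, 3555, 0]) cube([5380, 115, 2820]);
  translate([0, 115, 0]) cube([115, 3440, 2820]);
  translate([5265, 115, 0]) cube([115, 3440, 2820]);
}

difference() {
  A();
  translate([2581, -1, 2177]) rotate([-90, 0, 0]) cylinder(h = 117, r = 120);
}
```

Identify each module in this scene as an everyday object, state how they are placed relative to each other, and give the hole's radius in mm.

The subtracted cylinder has r = 120 mm.

A is a house frame. The house frame has a circular hole through its front wall. The hole's radius is 120 mm.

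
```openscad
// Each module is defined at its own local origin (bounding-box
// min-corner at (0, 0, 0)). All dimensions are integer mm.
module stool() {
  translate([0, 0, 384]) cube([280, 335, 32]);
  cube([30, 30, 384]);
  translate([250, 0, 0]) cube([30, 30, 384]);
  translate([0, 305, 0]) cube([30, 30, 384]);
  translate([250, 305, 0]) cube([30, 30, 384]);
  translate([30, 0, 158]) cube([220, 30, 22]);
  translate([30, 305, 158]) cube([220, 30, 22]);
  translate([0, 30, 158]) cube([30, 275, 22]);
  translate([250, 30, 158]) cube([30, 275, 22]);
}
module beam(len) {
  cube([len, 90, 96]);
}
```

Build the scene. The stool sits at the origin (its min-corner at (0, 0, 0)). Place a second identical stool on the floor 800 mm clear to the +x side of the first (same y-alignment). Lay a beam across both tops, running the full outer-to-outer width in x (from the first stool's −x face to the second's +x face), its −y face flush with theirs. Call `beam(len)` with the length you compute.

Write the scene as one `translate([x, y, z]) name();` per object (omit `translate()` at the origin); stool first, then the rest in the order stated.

stool();
translate([1080, 0, 0]) stool();
translate([0, 0, 416]) beam(1360);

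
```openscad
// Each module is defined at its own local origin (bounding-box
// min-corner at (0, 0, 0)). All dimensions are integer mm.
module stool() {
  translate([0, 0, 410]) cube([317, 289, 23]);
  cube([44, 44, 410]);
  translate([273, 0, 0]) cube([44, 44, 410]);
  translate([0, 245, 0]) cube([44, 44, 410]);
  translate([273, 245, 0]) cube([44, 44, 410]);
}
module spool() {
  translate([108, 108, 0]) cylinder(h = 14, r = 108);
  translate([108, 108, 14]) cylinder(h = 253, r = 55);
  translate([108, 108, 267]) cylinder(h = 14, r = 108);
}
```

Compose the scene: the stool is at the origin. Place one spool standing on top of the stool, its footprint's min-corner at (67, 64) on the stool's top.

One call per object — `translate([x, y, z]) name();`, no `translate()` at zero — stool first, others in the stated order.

stool();
translate([67, 64, 433]) spool();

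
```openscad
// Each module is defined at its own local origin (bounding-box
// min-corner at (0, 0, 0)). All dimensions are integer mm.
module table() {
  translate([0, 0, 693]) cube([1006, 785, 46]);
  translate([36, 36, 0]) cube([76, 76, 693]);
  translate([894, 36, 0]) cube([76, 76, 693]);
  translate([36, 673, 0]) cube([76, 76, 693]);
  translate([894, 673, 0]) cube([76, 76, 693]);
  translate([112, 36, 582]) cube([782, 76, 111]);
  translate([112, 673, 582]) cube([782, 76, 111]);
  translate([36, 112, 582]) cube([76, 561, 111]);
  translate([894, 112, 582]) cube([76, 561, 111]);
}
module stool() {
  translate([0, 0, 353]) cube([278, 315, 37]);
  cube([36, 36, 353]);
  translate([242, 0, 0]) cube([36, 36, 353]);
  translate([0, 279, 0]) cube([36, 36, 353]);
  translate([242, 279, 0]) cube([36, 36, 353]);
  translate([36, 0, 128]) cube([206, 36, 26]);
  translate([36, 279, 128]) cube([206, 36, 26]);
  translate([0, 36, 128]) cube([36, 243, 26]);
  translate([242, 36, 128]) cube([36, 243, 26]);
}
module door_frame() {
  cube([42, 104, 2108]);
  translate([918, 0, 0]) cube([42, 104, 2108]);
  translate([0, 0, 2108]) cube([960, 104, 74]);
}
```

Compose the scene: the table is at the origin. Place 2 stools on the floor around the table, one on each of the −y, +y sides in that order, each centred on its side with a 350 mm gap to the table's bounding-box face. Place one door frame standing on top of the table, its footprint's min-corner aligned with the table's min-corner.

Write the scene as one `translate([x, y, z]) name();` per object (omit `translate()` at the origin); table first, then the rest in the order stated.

table();
translate([364, -665, 0]) stool();
translate([364, 1135, 0]) stool();
translate([0, 0, 739]) door_frame();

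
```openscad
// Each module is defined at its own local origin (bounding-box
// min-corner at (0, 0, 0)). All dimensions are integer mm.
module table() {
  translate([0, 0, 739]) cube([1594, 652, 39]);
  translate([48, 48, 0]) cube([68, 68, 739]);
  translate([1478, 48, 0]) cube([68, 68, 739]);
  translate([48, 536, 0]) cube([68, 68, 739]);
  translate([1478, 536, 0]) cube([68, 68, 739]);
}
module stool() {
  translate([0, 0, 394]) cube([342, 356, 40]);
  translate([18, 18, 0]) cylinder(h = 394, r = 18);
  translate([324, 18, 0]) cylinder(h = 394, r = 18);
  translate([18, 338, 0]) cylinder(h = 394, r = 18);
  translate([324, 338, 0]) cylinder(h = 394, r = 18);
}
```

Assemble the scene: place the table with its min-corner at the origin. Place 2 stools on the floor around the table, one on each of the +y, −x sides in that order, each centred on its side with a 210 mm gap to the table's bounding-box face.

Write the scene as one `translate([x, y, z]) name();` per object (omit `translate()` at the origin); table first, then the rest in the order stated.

table();
translate([626, 862, 0]) stool();
translate([-552, 148, 0]) stool();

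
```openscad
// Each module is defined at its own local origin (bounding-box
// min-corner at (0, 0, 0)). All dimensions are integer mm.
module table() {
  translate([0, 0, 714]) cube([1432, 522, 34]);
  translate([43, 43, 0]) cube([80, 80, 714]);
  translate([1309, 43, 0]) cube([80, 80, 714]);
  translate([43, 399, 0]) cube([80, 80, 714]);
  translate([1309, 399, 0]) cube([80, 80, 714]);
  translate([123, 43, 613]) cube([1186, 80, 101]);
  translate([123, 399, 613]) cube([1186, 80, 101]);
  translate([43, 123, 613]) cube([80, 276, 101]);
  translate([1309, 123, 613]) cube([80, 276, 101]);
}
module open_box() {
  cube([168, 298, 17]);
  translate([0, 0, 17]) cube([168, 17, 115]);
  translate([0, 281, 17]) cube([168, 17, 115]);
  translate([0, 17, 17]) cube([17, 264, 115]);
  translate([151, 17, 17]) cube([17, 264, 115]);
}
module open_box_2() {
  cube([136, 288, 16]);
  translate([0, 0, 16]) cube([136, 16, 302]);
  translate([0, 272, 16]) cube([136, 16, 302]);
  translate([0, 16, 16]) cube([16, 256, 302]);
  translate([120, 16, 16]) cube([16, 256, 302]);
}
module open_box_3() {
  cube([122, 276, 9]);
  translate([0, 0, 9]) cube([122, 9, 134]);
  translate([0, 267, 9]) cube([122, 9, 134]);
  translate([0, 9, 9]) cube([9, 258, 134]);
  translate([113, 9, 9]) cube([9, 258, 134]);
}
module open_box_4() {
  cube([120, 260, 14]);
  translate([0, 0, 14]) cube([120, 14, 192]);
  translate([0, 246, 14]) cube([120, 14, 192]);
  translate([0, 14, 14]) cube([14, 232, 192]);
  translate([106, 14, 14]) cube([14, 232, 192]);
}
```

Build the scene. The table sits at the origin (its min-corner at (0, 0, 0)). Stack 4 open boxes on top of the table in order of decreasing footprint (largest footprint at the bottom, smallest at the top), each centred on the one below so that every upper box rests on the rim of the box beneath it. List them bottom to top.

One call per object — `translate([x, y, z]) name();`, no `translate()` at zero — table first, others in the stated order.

table();
translate([632, 112, 748]) open_box();
translate([648, 117, 880]) open_box_2();
translate([655, 123, 1198]) open_box_3();
translate([656, 131, 1341]) open_box_4();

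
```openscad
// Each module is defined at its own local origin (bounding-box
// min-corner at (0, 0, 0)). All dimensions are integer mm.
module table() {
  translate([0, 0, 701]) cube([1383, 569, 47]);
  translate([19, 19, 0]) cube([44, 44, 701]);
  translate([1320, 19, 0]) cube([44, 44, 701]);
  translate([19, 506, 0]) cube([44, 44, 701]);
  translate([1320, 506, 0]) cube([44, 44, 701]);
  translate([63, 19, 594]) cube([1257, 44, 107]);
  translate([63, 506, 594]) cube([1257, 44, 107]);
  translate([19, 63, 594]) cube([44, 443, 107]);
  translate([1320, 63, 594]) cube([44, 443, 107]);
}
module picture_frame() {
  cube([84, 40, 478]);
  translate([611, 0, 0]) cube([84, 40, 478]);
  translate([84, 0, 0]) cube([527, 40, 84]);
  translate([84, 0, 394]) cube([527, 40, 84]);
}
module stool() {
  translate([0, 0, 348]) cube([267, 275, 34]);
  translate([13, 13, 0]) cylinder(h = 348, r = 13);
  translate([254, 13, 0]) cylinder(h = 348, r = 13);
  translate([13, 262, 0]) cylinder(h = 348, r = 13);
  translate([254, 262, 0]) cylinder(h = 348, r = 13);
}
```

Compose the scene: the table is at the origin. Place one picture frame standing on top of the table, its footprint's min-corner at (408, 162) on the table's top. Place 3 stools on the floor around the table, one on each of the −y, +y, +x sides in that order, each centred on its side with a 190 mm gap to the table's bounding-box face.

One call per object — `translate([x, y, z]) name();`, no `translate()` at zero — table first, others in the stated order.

table();
translate([408, 162, 748]) picture_frame();
translate([558, -465, 0]) stool();
translate([558, 759, 0]) stool();
translate([1573, 147, 0]) stool();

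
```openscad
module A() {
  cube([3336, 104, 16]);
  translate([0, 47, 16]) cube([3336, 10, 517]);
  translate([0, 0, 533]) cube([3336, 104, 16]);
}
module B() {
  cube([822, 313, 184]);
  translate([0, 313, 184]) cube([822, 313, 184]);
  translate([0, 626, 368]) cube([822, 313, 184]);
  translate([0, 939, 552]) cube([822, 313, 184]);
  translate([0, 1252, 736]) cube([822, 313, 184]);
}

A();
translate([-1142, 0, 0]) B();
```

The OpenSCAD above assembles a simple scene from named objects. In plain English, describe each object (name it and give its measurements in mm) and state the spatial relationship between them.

A is an I-beam lying along x, 3336 mm long. Overall section height 549 mm. Two flanges 104 mm wide (y) and 16 mm thick, one on the floor and one at the top; a web 10 mm thick runs between them, centred on the flange width.

B is a run of 5 identical solid stair steps. Each tread is 822×313 mm and each step block is 184 mm high. Step 1 rests on the floor; step k is offset from step 1 by (k−1)×313 mm in y and (k−1)×184 mm in z.

The staircase is on the floor beside the I-beam on its −x side.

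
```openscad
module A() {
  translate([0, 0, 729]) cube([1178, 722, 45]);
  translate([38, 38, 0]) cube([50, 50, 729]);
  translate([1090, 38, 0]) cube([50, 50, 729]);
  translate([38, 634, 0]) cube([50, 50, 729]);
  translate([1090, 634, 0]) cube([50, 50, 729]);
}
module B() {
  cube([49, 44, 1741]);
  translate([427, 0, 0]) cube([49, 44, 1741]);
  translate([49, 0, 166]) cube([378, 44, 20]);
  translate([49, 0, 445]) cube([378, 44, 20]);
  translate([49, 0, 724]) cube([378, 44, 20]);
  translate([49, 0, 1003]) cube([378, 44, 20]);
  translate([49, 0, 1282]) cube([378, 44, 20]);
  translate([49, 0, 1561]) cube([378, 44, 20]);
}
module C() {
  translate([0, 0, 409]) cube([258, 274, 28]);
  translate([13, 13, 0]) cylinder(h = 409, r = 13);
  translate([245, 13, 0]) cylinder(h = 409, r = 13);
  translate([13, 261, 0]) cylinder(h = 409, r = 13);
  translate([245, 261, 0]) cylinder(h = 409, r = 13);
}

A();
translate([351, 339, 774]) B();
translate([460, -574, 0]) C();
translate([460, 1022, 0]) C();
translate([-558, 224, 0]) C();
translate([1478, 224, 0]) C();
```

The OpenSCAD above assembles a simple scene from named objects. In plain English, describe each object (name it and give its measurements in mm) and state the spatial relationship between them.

A is a table: top 1178 mm (x) × 722 mm (y), 45 mm thick, upper face at z = 774 mm, on four 50×50 mm square legs, each inset 38 mm from the nearest pair of top edges, running from z = 0 to the bottom of the top.

B is a wooden ladder with two side rails of 49×44 mm section and 1741 mm height, set 476 mm apart overall. Between them run 6 rectangular rungs (44 mm deep, 20 mm thick), front faces flush with the rails' −y face. The bottom of the first rung is 166 mm above the floor and each subsequent rung is 279 mm higher than the one below.

C is a four-legged stool. The seat is a 258×274×28 mm slab whose top surface is at z = 437 mm; four round legs, each 26 mm in diameter, run from the floor (z = 0) to the underside of the seat, each leg's axis is inset half a diameter from the nearest pair of seat edges (so the leg's bounding box is flush with the corner).

The ladder is on top of the table, centred. Four stools sit around the table at the −y, +y, −x, +x sides.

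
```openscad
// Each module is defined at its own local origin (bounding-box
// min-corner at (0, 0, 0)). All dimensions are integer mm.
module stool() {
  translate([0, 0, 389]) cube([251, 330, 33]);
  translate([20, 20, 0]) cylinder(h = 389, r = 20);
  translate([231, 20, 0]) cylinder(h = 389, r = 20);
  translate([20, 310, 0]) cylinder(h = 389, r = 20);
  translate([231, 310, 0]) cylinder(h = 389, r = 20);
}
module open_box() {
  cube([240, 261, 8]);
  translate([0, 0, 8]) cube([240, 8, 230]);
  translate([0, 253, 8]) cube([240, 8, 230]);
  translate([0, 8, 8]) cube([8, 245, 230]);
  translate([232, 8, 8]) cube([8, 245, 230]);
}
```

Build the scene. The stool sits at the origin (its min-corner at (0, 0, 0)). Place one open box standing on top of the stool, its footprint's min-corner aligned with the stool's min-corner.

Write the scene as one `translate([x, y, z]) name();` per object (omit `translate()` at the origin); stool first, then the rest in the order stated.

stool();
translate([0, 0, 422]) open_box();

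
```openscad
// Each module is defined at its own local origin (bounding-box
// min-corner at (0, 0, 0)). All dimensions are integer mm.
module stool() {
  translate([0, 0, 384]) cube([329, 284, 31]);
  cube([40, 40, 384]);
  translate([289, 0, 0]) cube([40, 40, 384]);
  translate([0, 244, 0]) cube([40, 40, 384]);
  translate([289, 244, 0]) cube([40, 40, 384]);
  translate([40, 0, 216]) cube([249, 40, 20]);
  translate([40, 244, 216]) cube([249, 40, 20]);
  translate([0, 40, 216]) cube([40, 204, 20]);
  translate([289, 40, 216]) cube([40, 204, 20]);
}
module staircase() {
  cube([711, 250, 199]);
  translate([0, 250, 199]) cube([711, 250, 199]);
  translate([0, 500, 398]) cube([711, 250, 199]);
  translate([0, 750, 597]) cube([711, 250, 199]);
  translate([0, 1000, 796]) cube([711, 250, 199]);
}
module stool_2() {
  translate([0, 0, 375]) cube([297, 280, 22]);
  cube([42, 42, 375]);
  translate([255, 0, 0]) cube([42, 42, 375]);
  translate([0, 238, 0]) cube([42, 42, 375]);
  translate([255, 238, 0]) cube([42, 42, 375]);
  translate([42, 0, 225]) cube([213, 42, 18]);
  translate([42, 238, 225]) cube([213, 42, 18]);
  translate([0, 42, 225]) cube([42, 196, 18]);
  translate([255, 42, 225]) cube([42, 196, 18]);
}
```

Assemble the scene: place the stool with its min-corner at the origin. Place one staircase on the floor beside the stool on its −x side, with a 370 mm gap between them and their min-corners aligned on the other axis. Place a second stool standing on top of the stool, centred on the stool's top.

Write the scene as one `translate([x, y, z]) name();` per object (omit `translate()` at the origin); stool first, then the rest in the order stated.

stool();
translate([-1081, 0, 0]) staircase();
translate([16, 2, 415]) stool_2();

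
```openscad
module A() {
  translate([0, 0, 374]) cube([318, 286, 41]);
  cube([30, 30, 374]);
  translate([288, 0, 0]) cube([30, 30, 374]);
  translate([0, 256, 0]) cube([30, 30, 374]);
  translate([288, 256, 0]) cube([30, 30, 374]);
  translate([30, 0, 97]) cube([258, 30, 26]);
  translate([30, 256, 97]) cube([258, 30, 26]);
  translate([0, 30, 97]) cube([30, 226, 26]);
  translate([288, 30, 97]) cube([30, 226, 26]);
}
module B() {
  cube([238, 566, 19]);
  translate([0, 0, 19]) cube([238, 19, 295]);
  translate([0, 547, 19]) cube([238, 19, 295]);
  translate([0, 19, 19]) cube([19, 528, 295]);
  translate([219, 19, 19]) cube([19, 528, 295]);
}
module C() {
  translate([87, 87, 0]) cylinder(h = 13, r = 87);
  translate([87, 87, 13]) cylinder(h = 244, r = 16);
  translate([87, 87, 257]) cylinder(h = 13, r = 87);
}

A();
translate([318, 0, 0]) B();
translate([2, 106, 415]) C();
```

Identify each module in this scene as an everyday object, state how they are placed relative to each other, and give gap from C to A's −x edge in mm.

A is a stool. B is an open box. C is a spool. The open box is against the stool's +x side, with their −y faces flush. The spool is on top of the stool. The gap from the spool to the stool's −x edge is 2 mm.

The spool's min-x is at 2; the stool's min-x is 0; gap = 2 mm.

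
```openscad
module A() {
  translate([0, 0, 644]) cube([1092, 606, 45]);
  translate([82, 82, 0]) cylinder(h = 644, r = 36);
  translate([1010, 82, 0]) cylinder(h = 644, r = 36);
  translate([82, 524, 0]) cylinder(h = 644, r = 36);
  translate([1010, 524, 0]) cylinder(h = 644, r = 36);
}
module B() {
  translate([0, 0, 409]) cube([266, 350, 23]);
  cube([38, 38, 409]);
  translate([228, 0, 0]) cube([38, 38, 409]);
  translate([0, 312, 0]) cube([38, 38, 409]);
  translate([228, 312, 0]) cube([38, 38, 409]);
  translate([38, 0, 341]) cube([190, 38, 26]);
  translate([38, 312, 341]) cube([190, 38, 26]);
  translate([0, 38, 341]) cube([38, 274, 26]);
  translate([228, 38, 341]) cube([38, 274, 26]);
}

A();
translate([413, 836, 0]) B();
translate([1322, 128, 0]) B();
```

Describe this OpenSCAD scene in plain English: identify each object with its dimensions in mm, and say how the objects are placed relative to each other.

A is a rectangular dining table. The top is 1092×606×45 mm with its upper surface at z = 689 mm. It stands on four round legs of 72 mm diameter, each leg's bounding box inset 46 mm from the nearest pair of top edges, running from the floor to the underside of the top.

B is a four-legged stool. The seat is 266×350 mm, 23 mm thick, top at z = 432 mm. It stands on four square legs, each 38×38 mm in cross-section, from z = 0 to the seat underside, each flush with a corner of the seat. Four stretchers, 38 mm wide and 26 mm tall, connect adjacent legs with their undersides at z = 341 mm, each running between the inner faces of the legs it joins and aligned with the legs' outer faces on the other axis.

Two stools sit around the table at the +y, +x sides.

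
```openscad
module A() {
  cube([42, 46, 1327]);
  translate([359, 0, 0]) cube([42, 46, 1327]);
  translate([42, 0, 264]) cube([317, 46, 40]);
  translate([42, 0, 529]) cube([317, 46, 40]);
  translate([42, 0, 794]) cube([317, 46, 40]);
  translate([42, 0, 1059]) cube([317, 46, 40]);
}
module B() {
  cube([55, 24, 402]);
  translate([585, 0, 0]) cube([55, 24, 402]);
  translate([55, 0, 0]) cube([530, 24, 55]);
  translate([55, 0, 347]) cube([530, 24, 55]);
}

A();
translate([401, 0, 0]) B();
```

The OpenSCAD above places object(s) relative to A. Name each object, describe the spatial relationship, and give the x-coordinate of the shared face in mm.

The ladder's +x face and the picture frame's −x face are both at x = 401 mm.

A is a ladder. B is a picture frame. The picture frame is against the ladder's +x side, with their −y faces flush. The x-coordinate of the shared face is 401 mm.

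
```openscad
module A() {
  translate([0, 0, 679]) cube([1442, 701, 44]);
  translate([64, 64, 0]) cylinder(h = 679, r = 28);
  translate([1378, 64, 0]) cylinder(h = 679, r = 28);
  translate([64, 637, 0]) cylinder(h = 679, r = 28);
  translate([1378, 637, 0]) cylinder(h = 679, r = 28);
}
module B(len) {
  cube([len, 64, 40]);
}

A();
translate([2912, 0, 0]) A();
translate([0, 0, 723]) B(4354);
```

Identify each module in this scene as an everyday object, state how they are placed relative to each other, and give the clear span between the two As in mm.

Second table starts at x = 2912; first ends at x = 1442; clear span = 2912 − 1442 = 1470 mm.

A is a table. B is a beam. A beam spans the tops of two tables. The clear span between the two tables is 1470 mm.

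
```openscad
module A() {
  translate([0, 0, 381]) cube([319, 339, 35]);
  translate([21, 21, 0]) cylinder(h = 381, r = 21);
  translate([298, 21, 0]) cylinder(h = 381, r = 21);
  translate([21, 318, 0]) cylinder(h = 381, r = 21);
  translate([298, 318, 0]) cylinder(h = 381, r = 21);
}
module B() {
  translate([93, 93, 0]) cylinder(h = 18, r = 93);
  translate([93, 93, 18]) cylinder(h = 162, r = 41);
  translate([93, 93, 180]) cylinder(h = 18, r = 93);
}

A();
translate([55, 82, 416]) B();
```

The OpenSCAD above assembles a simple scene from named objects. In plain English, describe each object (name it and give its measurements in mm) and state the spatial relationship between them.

A is a simple wooden stool: a rectangular seat 319 mm (x) by 339 mm (y), 35 mm thick, top face at z = 416 mm, on four round legs, each 42 mm in diameter. The legs rest on z = 0, each leg's axis is inset half a diameter from the nearest pair of seat edges (so the leg's bounding box is flush with the corner).

B is a spool: two coaxial disc flanges of radius 93 mm and thickness 18 mm, joined by a core cylinder of radius 41 mm and height 162 mm. The lower flange rests on z = 0 and the three cylinders share a vertical axis.

The spool is on top of the stool.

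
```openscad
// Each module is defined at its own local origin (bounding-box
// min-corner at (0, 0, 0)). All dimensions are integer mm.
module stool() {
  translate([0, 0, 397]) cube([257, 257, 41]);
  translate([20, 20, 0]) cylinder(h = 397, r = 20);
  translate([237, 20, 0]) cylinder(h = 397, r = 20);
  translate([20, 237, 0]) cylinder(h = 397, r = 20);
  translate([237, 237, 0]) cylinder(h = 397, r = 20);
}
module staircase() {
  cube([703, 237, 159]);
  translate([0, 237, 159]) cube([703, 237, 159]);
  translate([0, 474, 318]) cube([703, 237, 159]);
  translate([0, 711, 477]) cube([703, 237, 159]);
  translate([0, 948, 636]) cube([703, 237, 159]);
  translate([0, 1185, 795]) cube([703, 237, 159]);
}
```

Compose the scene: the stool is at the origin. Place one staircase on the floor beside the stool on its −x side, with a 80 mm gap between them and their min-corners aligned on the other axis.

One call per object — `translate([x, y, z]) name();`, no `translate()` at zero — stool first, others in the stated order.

stool();
translate([-783, 0, 0]) staircase();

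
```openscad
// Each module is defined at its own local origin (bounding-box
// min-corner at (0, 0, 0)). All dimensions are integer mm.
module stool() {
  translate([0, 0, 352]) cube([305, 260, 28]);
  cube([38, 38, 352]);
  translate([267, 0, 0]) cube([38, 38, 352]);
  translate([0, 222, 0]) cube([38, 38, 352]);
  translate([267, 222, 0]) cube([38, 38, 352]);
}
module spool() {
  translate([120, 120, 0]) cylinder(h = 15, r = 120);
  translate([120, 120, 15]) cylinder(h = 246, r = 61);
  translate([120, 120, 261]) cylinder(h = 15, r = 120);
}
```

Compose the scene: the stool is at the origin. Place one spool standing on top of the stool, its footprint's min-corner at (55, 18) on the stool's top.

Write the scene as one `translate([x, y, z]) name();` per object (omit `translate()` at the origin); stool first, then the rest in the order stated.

stool();
translate([55, 18, 380]) spool();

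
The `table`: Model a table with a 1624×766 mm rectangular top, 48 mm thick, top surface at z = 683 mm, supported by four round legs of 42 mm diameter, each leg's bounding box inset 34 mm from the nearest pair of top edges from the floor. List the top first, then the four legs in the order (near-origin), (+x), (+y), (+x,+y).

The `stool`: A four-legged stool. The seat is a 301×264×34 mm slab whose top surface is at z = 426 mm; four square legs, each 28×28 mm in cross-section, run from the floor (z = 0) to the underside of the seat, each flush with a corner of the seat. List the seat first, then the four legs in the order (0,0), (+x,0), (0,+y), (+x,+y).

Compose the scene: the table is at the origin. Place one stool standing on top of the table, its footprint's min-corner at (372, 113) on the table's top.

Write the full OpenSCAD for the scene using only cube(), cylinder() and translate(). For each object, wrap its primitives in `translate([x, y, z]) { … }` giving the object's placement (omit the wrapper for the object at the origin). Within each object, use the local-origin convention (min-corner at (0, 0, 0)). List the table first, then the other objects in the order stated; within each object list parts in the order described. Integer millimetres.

translate([0, 0, 635]) cube([1624, 766, 48]);
translate([55, 55, 0]) cylinder(h = 635, r = 21);
translate([1569, 55, 0]) cylinder(h = 635, r = 21);
translate([55, 711, 0]) cylinder(h = 635, r = 21);
translate([1569, 711, 0]) cylinder(h = 635, r = 21);
translate([372, 113, 683]) {
  translate([0, 0, 392]) cube([301, 264, 34]);
  cube([28, 28, 392]);
  translate([273, 0, 0]) cube([28, 28, 392]);
  translate([0, 236, 0]) cube([28, 28, 392]);
  translate([273, 236, 0]) cube([28, 28, 392]);
}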